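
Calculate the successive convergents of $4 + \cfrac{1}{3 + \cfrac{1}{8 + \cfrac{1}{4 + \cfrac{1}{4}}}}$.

4/1, 13/3, 108/25, 445/103, 1888/437

Using the convergent recurrence p_i = a_i*p_{i-1} + p_{i-2}, q_i = a_i*q_{i-1} + q_{i-2} with p_{-2}=0, p_{-1}=1, q_{-2}=1, q_{-1}=0:
  i=0: a_0=4, p_0 = 4*1 + 0 = 4, q_0 = 4*0 + 1 = 1.
  i=1: a_1=3, p_1 = 3*4 + 1 = 13, q_1 = 3*1 + 0 = 3.
  i=2: a_2=8, p_2 = 8*13 + 4 = 108, q_2 = 8*3 + 1 = 25.
  i=3: a_3=4, p_3 = 4*108 + 13 = 445, q_3 = 4*25 + 3 = 103.
  i=4: a_4=4, p_4 = 4*445 + 108 = 1888, q_4 = 4*103 + 25 = 437.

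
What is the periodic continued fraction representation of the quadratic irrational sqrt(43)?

[6; (1, 1, 3, 1, 5, 1, 3, 1, 1, 12)]

Write x_i = (sqrt(43) + m_i)/d_i with (m_0, d_0) = (0, 1). a_0 = floor(sqrt(43)) = 6, since 6^2 = 36 <= 43 < 49 = 7^2.
Iterate m_{i+1} = d_i*a_i - m_i, d_{i+1} = (43 - m_{i+1}^2)/d_i, a_{i+1} = floor((a_0 + m_{i+1})/d_{i+1}):
  m_1 = 1*6 - 0 = 6, d_1 = (43 - 6^2)/1 = 7/1 = 7, a_1 = floor((6 + 6)/7) = 1.
  m_2 = 7*1 - 6 = 1, d_2 = (43 - 1^2)/7 = 42/7 = 6, a_2 = floor((6 + 1)/6) = 1.
  m_3 = 6*1 - 1 = 5, d_3 = (43 - 5^2)/6 = 18/6 = 3, a_3 = floor((6 + 5)/3) = 3.
  m_4 = 3*3 - 5 = 4, d_4 = (43 - 4^2)/3 = 27/3 = 9, a_4 = floor((6 + 4)/9) = 1.
  m_5 = 9*1 - 4 = 5, d_5 = (43 - 5^2)/9 = 18/9 = 2, a_5 = floor((6 + 5)/2) = 5.
  m_6 = 2*5 - 5 = 5, d_6 = (43 - 5^2)/2 = 18/2 = 9, a_6 = floor((6 + 5)/9) = 1.
  m_7 = 9*1 - 5 = 4, d_7 = (43 - 4^2)/9 = 27/9 = 3, a_7 = floor((6 + 4)/3) = 3.
  m_8 = 3*3 - 4 = 5, d_8 = (43 - 5^2)/3 = 18/3 = 6, a_8 = floor((6 + 5)/6) = 1.
  m_9 = 6*1 - 5 = 1, d_9 = (43 - 1^2)/6 = 42/6 = 7, a_9 = floor((6 + 1)/7) = 1.
  m_10 = 7*1 - 1 = 6, d_10 = (43 - 6^2)/7 = 7/7 = 1, a_10 = floor((6 + 6)/1) = 12.
  m_11 = 1*12 - 6 = 6, d_11 = (43 - 6^2)/1 = 7/1 = 7: (m_11, d_11) = (m_1, d_1) = (6, 7), so from here the quotients repeat a_1, ..., a_10; the period length is 10.
Hence the expansion of sqrt(43) is a_0 = 6 followed by the repeating block 1, 1, 3, 1, 5, 1, 3, 1, 1, 12 (period 10).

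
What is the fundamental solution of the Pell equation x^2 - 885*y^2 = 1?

(x, y) = (119, 4)

First expand sqrt(885) as a continued fraction. With x_i = (sqrt(885) + m_i)/d_i and (m_0, d_0) = (0, 1): a_0 = floor(sqrt(885)) = 29, since 29^2 = 841 <= 885 < 900 = 30^2.
Iterate m_{i+1} = d_i*a_i - m_i, d_{i+1} = (885 - m_{i+1}^2)/d_i, a_{i+1} = floor((a_0 + m_{i+1})/d_{i+1}):
  m_1 = 1*29 - 0 = 29, d_1 = (885 - 29^2)/1 = 44/1 = 44, a_1 = floor((29 + 29)/44) = 1.
  m_2 = 44*1 - 29 = 15, d_2 = (885 - 15^2)/44 = 660/44 = 15, a_2 = floor((29 + 15)/15) = 2.
  m_3 = 15*2 - 15 = 15, d_3 = (885 - 15^2)/15 = 660/15 = 44, a_3 = floor((29 + 15)/44) = 1.
  m_4 = 44*1 - 15 = 29, d_4 = (885 - 29^2)/44 = 44/44 = 1, a_4 = floor((29 + 29)/1) = 58.
  m_5 = 1*58 - 29 = 29, d_5 = (885 - 29^2)/1 = 44/1 = 44: (m_5, d_5) = (m_1, d_1) = (29, 44), so from here the quotients repeat a_1, ..., a_4; the period length is 4.
So sqrt(885) = [29; (1, 2, 1, 58)] with period length k = 4.
k is even, so the fundamental solution of x^2 - 885y^2 = 1 is (p_{k-1}, q_{k-1}) = (p_3, q_3); compute convergents through index 3.
Convergents (p_i = a_i*p_{i-1} + p_{i-2}, q_i = a_i*q_{i-1} + q_{i-2} with p_{-2}=0, p_{-1}=1, q_{-2}=1, q_{-1}=0):
  i=0: a_0=29, p_0 = 29*1 + 0 = 29, q_0 = 29*0 + 1 = 1.
  i=1: a_1=1, p_1 = 1*29 + 1 = 30, q_1 = 1*1 + 0 = 1.
  i=2: a_2=2, p_2 = 2*30 + 29 = 89, q_2 = 2*1 + 1 = 3.
  i=3: a_3=1, p_3 = 1*89 + 30 = 119, q_3 = 1*3 + 1 = 4.
Check: 119^2 - 885*4^2 = 14161 - 14160 = 1, so (x, y) = (119, 4) solves the equation, and by the theorem it is the least positive solution.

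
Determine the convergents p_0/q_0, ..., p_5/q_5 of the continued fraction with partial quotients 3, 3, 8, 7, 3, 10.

3/1, 10/3, 83/25, 591/178, 1856/559, 19151/5768

Using the convergent recurrence p_i = a_i*p_{i-1} + p_{i-2}, q_i = a_i*q_{i-1} + q_{i-2} with p_{-2}=0, p_{-1}=1, q_{-2}=1, q_{-1}=0:
  i=0: a_0=3, p_0 = 3*1 + 0 = 3, q_0 = 3*0 + 1 = 1.
  i=1: a_1=3, p_1 = 3*3 + 1 = 10, q_1 = 3*1 + 0 = 3.
  i=2: a_2=8, p_2 = 8*10 + 3 = 83, q_2 = 8*3 + 1 = 25.
  i=3: a_3=7, p_3 = 7*83 + 10 = 591, q_3 = 7*25 + 3 = 178.
  i=4: a_4=3, p_4 = 3*591 + 83 = 1856, q_4 = 3*178 + 25 = 559.
  i=5: a_5=10, p_5 = 10*1856 + 591 = 19151, q_5 = 10*559 + 178 = 5768.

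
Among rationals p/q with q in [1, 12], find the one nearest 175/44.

Expand x = 175/44 as a continued fraction with the Euclidean algorithm:
  175 = 3*44 + 43, so a_0 = 3.
  44 = 1*43 + 1, so a_1 = 1.
  43 = 43*1 + 0, so a_2 = 43.
so x = [3; 1, 43].
Convergents (p_i = a_i*p_{i-1} + p_{i-2}, q_i = a_i*q_{i-1} + q_{i-2} with p_{-2}=0, p_{-1}=1, q_{-2}=1, q_{-1}=0), until the denominator exceeds 12:
  i=0: a_0=3, p_0 = 3*1 + 0 = 3, q_0 = 3*0 + 1 = 1.
  i=1: a_1=1, p_1 = 1*3 + 1 = 4, q_1 = 1*1 + 0 = 1.
  i=2: a_2=43, p_2 = 43*4 + 3 = 175, q_2 = 43*1 + 1 = 44.
q_2 = 44 > 12, so the last convergent with denominator <= 12 is p_1/q_1 = 4/1.
The closest fraction with denominator <= 12 is either p_1/q_1 or the intermediate fraction (k*p_1 + p_0)/(k*q_1 + q_0) with the largest k >= 1 whose denominator stays <= 12; these approach x as k grows, and every other convergent or intermediate fraction in range is farther away.
Largest k: floor((12 - q_0)/q_1) = floor((12 - 1)/1) = 11.
That gives (11*4 + 3)/(11*1 + 1) = 47/12.
Compare the errors: |x - 4/1| = |175*1 - 4*44|/(44*1) = 1/44, and |x - 47/12| = |175*12 - 47*44|/(44*12) = 32/528.
Cross-multiplying, 1*528 = 528 < 1408 = 32*44, so 1/44 is smaller: the convergent 4/1 is closer to x than 47/12.

4/1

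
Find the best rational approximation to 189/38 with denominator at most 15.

5/1

Expand x = 189/38 as a continued fraction with the Euclidean algorithm:
  189 = 4*38 + 37, so a_0 = 4.
  38 = 1*37 + 1, so a_1 = 1.
  37 = 37*1 + 0, so a_2 = 37.
so x = [4; 1, 37].
Convergents (p_i = a_i*p_{i-1} + p_{i-2}, q_i = a_i*q_{i-1} + q_{i-2} with p_{-2}=0, p_{-1}=1, q_{-2}=1, q_{-1}=0), until the denominator exceeds 15:
  i=0: a_0=4, p_0 = 4*1 + 0 = 4, q_0 = 4*0 + 1 = 1.
  i=1: a_1=1, p_1 = 1*4 + 1 = 5, q_1 = 1*1 + 0 = 1.
  i=2: a_2=37, p_2 = 37*5 + 4 = 189, q_2 = 37*1 + 1 = 38.
q_2 = 38 > 15, so the last convergent with denominator <= 15 is p_1/q_1 = 5/1.
The closest fraction with denominator <= 15 is either p_1/q_1 or the intermediate fraction (k*p_1 + p_0)/(k*q_1 + q_0) with the largest k >= 1 whose denominator stays <= 15; these approach x as k grows, and every other convergent or intermediate fraction in range is farther away.
Largest k: floor((15 - q_0)/q_1) = floor((15 - 1)/1) = 14.
That gives (14*5 + 4)/(14*1 + 1) = 74/15.
Compare the errors: |x - 5/1| = |189*1 - 5*38|/(38*1) = 1/38, and |x - 74/15| = |189*15 - 74*38|/(38*15) = 23/570.
Cross-multiplying, 1*570 = 570 < 874 = 23*38, so 1/38 is smaller: the convergent 5/1 is closer to x than 74/15.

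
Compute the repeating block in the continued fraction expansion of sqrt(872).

[29; (1, 1, 7, 1, 13, 1, 7, 1, 1, 58)]

Write x_i = (sqrt(872) + m_i)/d_i with (m_0, d_0) = (0, 1). a_0 = floor(sqrt(872)) = 29, since 29^2 = 841 <= 872 < 900 = 30^2.
Iterate m_{i+1} = d_i*a_i - m_i, d_{i+1} = (872 - m_{i+1}^2)/d_i, a_{i+1} = floor((a_0 + m_{i+1})/d_{i+1}):
  m_1 = 1*29 - 0 = 29, d_1 = (872 - 29^2)/1 = 31/1 = 31, a_1 = floor((29 + 29)/31) = 1.
  m_2 = 31*1 - 29 = 2, d_2 = (872 - 2^2)/31 = 868/31 = 28, a_2 = floor((29 + 2)/28) = 1.
  m_3 = 28*1 - 2 = 26, d_3 = (872 - 26^2)/28 = 196/28 = 7, a_3 = floor((29 + 26)/7) = 7.
  m_4 = 7*7 - 26 = 23, d_4 = (872 - 23^2)/7 = 343/7 = 49, a_4 = floor((29 + 23)/49) = 1.
  m_5 = 49*1 - 23 = 26, d_5 = (872 - 26^2)/49 = 196/49 = 4, a_5 = floor((29 + 26)/4) = 13.
  m_6 = 4*13 - 26 = 26, d_6 = (872 - 26^2)/4 = 196/4 = 49, a_6 = floor((29 + 26)/49) = 1.
  m_7 = 49*1 - 26 = 23, d_7 = (872 - 23^2)/49 = 343/49 = 7, a_7 = floor((29 + 23)/7) = 7.
  m_8 = 7*7 - 23 = 26, d_8 = (872 - 26^2)/7 = 196/7 = 28, a_8 = floor((29 + 26)/28) = 1.
  m_9 = 28*1 - 26 = 2, d_9 = (872 - 2^2)/28 = 868/28 = 31, a_9 = floor((29 + 2)/31) = 1.
  m_10 = 31*1 - 2 = 29, d_10 = (872 - 29^2)/31 = 31/31 = 1, a_10 = floor((29 + 29)/1) = 58.
  m_11 = 1*58 - 29 = 29, d_11 = (872 - 29^2)/1 = 31/1 = 31: (m_11, d_11) = (m_1, d_1) = (29, 31), so from here the quotients repeat a_1, ..., a_10; the period length is 10.
Hence the expansion of sqrt(872) is a_0 = 29 followed by the repeating block 1, 1, 7, 1, 13, 1, 7, 1, 1, 58 (period 10).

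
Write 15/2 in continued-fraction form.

[7; 2]

Run the Euclidean algorithm on 15 and 2; the successive quotients are the partial quotients a_0, a_1, ... (each step inverts the fractional part left over by the previous one):
  15 = 7*2 + 1, so a_0 = 7.
  2 = 2*1 + 0, so a_1 = 2.
The remainder reaches 0 after 2 divisions, so the expansion has 2 partial quotients, read off in order.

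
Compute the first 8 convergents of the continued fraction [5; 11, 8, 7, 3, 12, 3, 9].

Using the convergent recurrence p_i = a_i*p_{i-1} + p_{i-2}, q_i = a_i*q_{i-1} + q_{i-2} with p_{-2}=0, p_{-1}=1, q_{-2}=1, q_{-1}=0:
  i=0: a_0=5, p_0 = 5*1 + 0 = 5, q_0 = 5*0 + 1 = 1.
  i=1: a_1=11, p_1 = 11*5 + 1 = 56, q_1 = 11*1 + 0 = 11.
  i=2: a_2=8, p_2 = 8*56 + 5 = 453, q_2 = 8*11 + 1 = 89.
  i=3: a_3=7, p_3 = 7*453 + 56 = 3227, q_3 = 7*89 + 11 = 634.
  i=4: a_4=3, p_4 = 3*3227 + 453 = 10134, q_4 = 3*634 + 89 = 1991.
  i=5: a_5=12, p_5 = 12*10134 + 3227 = 124835, q_5 = 12*1991 + 634 = 24526.
  i=6: a_6=3, p_6 = 3*124835 + 10134 = 384639, q_6 = 3*24526 + 1991 = 75569.
  i=7: a_7=9, p_7 = 9*384639 + 124835 = 3586586, q_7 = 9*75569 + 24526 = 704647.

5/1, 56/11, 453/89, 3227/634, 10134/1991, 124835/24526, 384639/75569, 3586586/704647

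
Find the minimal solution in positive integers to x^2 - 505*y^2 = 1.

First expand sqrt(505) as a continued fraction. With x_i = (sqrt(505) + m_i)/d_i and (m_0, d_0) = (0, 1): a_0 = floor(sqrt(505)) = 22, since 22^2 = 484 <= 505 < 529 = 23^2.
Iterate m_{i+1} = d_i*a_i - m_i, d_{i+1} = (505 - m_{i+1}^2)/d_i, a_{i+1} = floor((a_0 + m_{i+1})/d_{i+1}):
  m_1 = 1*22 - 0 = 22, d_1 = (505 - 22^2)/1 = 21/1 = 21, a_1 = floor((22 + 22)/21) = 2.
  m_2 = 21*2 - 22 = 20, d_2 = (505 - 20^2)/21 = 105/21 = 5, a_2 = floor((22 + 20)/5) = 8.
  m_3 = 5*8 - 20 = 20, d_3 = (505 - 20^2)/5 = 105/5 = 21, a_3 = floor((22 + 20)/21) = 2.
  m_4 = 21*2 - 20 = 22, d_4 = (505 - 22^2)/21 = 21/21 = 1, a_4 = floor((22 + 22)/1) = 44.
  m_5 = 1*44 - 22 = 22, d_5 = (505 - 22^2)/1 = 21/1 = 21: (m_5, d_5) = (m_1, d_1) = (22, 21), so from here the quotients repeat a_1, ..., a_4; the period length is 4.
So sqrt(505) = [22; (2, 8, 2, 44)] with period length k = 4.
k is even, so the fundamental solution of x^2 - 505y^2 = 1 is (p_{k-1}, q_{k-1}) = (p_3, q_3); compute convergents through index 3.
Convergents (p_i = a_i*p_{i-1} + p_{i-2}, q_i = a_i*q_{i-1} + q_{i-2} with p_{-2}=0, p_{-1}=1, q_{-2}=1, q_{-1}=0):
  i=0: a_0=22, p_0 = 22*1 + 0 = 22, q_0 = 22*0 + 1 = 1.
  i=1: a_1=2, p_1 = 2*22 + 1 = 45, q_1 = 2*1 + 0 = 2.
  i=2: a_2=8, p_2 = 8*45 + 22 = 382, q_2 = 8*2 + 1 = 17.
  i=3: a_3=2, p_3 = 2*382 + 45 = 809, q_3 = 2*17 + 2 = 36.
Check: 809^2 - 505*36^2 = 654481 - 654480 = 1, so (x, y) = (809, 36) solves the equation, and by the theorem it is the least positive solution.

(x, y) = (809, 36)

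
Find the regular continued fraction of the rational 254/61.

Run the Euclidean algorithm on 254 and 61; the successive quotients are the partial quotients a_0, a_1, ... (each step inverts the fractional part left over by the previous one):
  254 = 4*61 + 10, so a_0 = 4.
  61 = 6*10 + 1, so a_1 = 6.
  10 = 10*1 + 0, so a_2 = 10.
The remainder reaches 0 after 3 divisions, so the expansion has 3 partial quotients, read off in order.

[4; 6, 10]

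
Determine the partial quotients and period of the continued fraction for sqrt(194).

[13; (1, 12, 1, 26)]

Write x_i = (sqrt(194) + m_i)/d_i with (m_0, d_0) = (0, 1). a_0 = floor(sqrt(194)) = 13, since 13^2 = 169 <= 194 < 196 = 14^2.
Iterate m_{i+1} = d_i*a_i - m_i, d_{i+1} = (194 - m_{i+1}^2)/d_i, a_{i+1} = floor((a_0 + m_{i+1})/d_{i+1}):
  m_1 = 1*13 - 0 = 13, d_1 = (194 - 13^2)/1 = 25/1 = 25, a_1 = floor((13 + 13)/25) = 1.
  m_2 = 25*1 - 13 = 12, d_2 = (194 - 12^2)/25 = 50/25 = 2, a_2 = floor((13 + 12)/2) = 12.
  m_3 = 2*12 - 12 = 12, d_3 = (194 - 12^2)/2 = 50/2 = 25, a_3 = floor((13 + 12)/25) = 1.
  m_4 = 25*1 - 12 = 13, d_4 = (194 - 13^2)/25 = 25/25 = 1, a_4 = floor((13 + 13)/1) = 26.
  m_5 = 1*26 - 13 = 13, d_5 = (194 - 13^2)/1 = 25/1 = 25: (m_5, d_5) = (m_1, d_1) = (13, 25), so from here the quotients repeat a_1, ..., a_4; the period length is 4.
Hence the expansion of sqrt(194) is a_0 = 13 followed by the repeating block 1, 12, 1, 26 (period 4).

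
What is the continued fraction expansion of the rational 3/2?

Run the Euclidean algorithm on 3 and 2; the successive quotients are the partial quotients a_0, a_1, ... (each step inverts the fractional part left over by the previous one):
  3 = 1*2 + 1, so a_0 = 1.
  2 = 2*1 + 0, so a_1 = 2.
The remainder reaches 0 after 2 divisions, so the expansion has 2 partial quotients, read off in order.

[1; 2]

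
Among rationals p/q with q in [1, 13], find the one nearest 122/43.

Expand x = 122/43 as a continued fraction with the Euclidean algorithm:
  122 = 2*43 + 36, so a_0 = 2.
  43 = 1*36 + 7, so a_1 = 1.
  36 = 5*7 + 1, so a_2 = 5.
  7 = 7*1 + 0, so a_3 = 7.
so x = [2; 1, 5, 7].
Convergents (p_i = a_i*p_{i-1} + p_{i-2}, q_i = a_i*q_{i-1} + q_{i-2} with p_{-2}=0, p_{-1}=1, q_{-2}=1, q_{-1}=0), until the denominator exceeds 13:
  i=0: a_0=2, p_0 = 2*1 + 0 = 2, q_0 = 2*0 + 1 = 1.
  i=1: a_1=1, p_1 = 1*2 + 1 = 3, q_1 = 1*1 + 0 = 1.
  i=2: a_2=5, p_2 = 5*3 + 2 = 17, q_2 = 5*1 + 1 = 6.
  i=3: a_3=7, p_3 = 7*17 + 3 = 122, q_3 = 7*6 + 1 = 43.
q_3 = 43 > 13, so the last convergent with denominator <= 13 is p_2/q_2 = 17/6.
The closest fraction with denominator <= 13 is either p_2/q_2 or the intermediate fraction (k*p_2 + p_1)/(k*q_2 + q_1) with the largest k >= 1 whose denominator stays <= 13; these approach x as k grows, and every other convergent or intermediate fraction in range is farther away.
Largest k: floor((13 - q_1)/q_2) = floor((13 - 1)/6) = 2.
That gives (2*17 + 3)/(2*6 + 1) = 37/13.
Compare the errors: |x - 17/6| = |122*6 - 17*43|/(43*6) = 1/258, and |x - 37/13| = |122*13 - 37*43|/(43*13) = 5/559.
Cross-multiplying, 1*559 = 559 < 1290 = 5*258, so 1/258 is smaller: the convergent 17/6 is closer to x than 37/13.

17/6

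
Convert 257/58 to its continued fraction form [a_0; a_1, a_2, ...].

Run the Euclidean algorithm on 257 and 58; the successive quotients are the partial quotients a_0, a_1, ... (each step inverts the fractional part left over by the previous one):
  257 = 4*58 + 25, so a_0 = 4.
  58 = 2*25 + 8, so a_1 = 2.
  25 = 3*8 + 1, so a_2 = 3.
  8 = 8*1 + 0, so a_3 = 8.
The remainder reaches 0 after 4 divisions, so the expansion has 4 partial quotients, read off in order.

[4; 2, 3, 8]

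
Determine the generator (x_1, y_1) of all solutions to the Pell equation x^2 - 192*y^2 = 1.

(x, y) = (97, 7)

First expand sqrt(192) as a continued fraction. With x_i = (sqrt(192) + m_i)/d_i and (m_0, d_0) = (0, 1): a_0 = floor(sqrt(192)) = 13, since 13^2 = 169 <= 192 < 196 = 14^2.
Iterate m_{i+1} = d_i*a_i - m_i, d_{i+1} = (192 - m_{i+1}^2)/d_i, a_{i+1} = floor((a_0 + m_{i+1})/d_{i+1}):
  m_1 = 1*13 - 0 = 13, d_1 = (192 - 13^2)/1 = 23/1 = 23, a_1 = floor((13 + 13)/23) = 1.
  m_2 = 23*1 - 13 = 10, d_2 = (192 - 10^2)/23 = 92/23 = 4, a_2 = floor((13 + 10)/4) = 5.
  m_3 = 4*5 - 10 = 10, d_3 = (192 - 10^2)/4 = 92/4 = 23, a_3 = floor((13 + 10)/23) = 1.
  m_4 = 23*1 - 10 = 13, d_4 = (192 - 13^2)/23 = 23/23 = 1, a_4 = floor((13 + 13)/1) = 26.
  m_5 = 1*26 - 13 = 13, d_5 = (192 - 13^2)/1 = 23/1 = 23: (m_5, d_5) = (m_1, d_1) = (13, 23), so from here the quotients repeat a_1, ..., a_4; the period length is 4.
So sqrt(192) = [13; (1, 5, 1, 26)] with period length k = 4.
k is even, so the fundamental solution of x^2 - 192y^2 = 1 is (p_{k-1}, q_{k-1}) = (p_3, q_3); compute convergents through index 3.
Convergents (p_i = a_i*p_{i-1} + p_{i-2}, q_i = a_i*q_{i-1} + q_{i-2} with p_{-2}=0, p_{-1}=1, q_{-2}=1, q_{-1}=0):
  i=0: a_0=13, p_0 = 13*1 + 0 = 13, q_0 = 13*0 + 1 = 1.
  i=1: a_1=1, p_1 = 1*13 + 1 = 14, q_1 = 1*1 + 0 = 1.
  i=2: a_2=5, p_2 = 5*14 + 13 = 83, q_2 = 5*1 + 1 = 6.
  i=3: a_3=1, p_3 = 1*83 + 14 = 97, q_3 = 1*6 + 1 = 7.
Check: 97^2 - 192*7^2 = 9409 - 9408 = 1, so (x, y) = (97, 7) solves the equation, and by the theorem it is the least positive solution.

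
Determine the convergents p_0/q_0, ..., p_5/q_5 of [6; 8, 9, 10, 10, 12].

Using the convergent recurrence p_i = a_i*p_{i-1} + p_{i-2}, q_i = a_i*q_{i-1} + q_{i-2} with p_{-2}=0, p_{-1}=1, q_{-2}=1, q_{-1}=0:
  i=0: a_0=6, p_0 = 6*1 + 0 = 6, q_0 = 6*0 + 1 = 1.
  i=1: a_1=8, p_1 = 8*6 + 1 = 49, q_1 = 8*1 + 0 = 8.
  i=2: a_2=9, p_2 = 9*49 + 6 = 447, q_2 = 9*8 + 1 = 73.
  i=3: a_3=10, p_3 = 10*447 + 49 = 4519, q_3 = 10*73 + 8 = 738.
  i=4: a_4=10, p_4 = 10*4519 + 447 = 45637, q_4 = 10*738 + 73 = 7453.
  i=5: a_5=12, p_5 = 12*45637 + 4519 = 552163, q_5 = 12*7453 + 738 = 90174.

6/1, 49/8, 447/73, 4519/738, 45637/7453, 552163/90174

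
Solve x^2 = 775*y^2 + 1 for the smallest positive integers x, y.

(x, y) = (4620799, 165984)

First expand sqrt(775) as a continued fraction. With x_i = (sqrt(775) + m_i)/d_i and (m_0, d_0) = (0, 1): a_0 = floor(sqrt(775)) = 27, since 27^2 = 729 <= 775 < 784 = 28^2.
Iterate m_{i+1} = d_i*a_i - m_i, d_{i+1} = (775 - m_{i+1}^2)/d_i, a_{i+1} = floor((a_0 + m_{i+1})/d_{i+1}):
  m_1 = 1*27 - 0 = 27, d_1 = (775 - 27^2)/1 = 46/1 = 46, a_1 = floor((27 + 27)/46) = 1.
  m_2 = 46*1 - 27 = 19, d_2 = (775 - 19^2)/46 = 414/46 = 9, a_2 = floor((27 + 19)/9) = 5.
  m_3 = 9*5 - 19 = 26, d_3 = (775 - 26^2)/9 = 99/9 = 11, a_3 = floor((27 + 26)/11) = 4.
  m_4 = 11*4 - 26 = 18, d_4 = (775 - 18^2)/11 = 451/11 = 41, a_4 = floor((27 + 18)/41) = 1.
  m_5 = 41*1 - 18 = 23, d_5 = (775 - 23^2)/41 = 246/41 = 6, a_5 = floor((27 + 23)/6) = 8.
  m_6 = 6*8 - 23 = 25, d_6 = (775 - 25^2)/6 = 150/6 = 25, a_6 = floor((27 + 25)/25) = 2.
  m_7 = 25*2 - 25 = 25, d_7 = (775 - 25^2)/25 = 150/25 = 6, a_7 = floor((27 + 25)/6) = 8.
  m_8 = 6*8 - 25 = 23, d_8 = (775 - 23^2)/6 = 246/6 = 41, a_8 = floor((27 + 23)/41) = 1.
  m_9 = 41*1 - 23 = 18, d_9 = (775 - 18^2)/41 = 451/41 = 11, a_9 = floor((27 + 18)/11) = 4.
  m_10 = 11*4 - 18 = 26, d_10 = (775 - 26^2)/11 = 99/11 = 9, a_10 = floor((27 + 26)/9) = 5.
  m_11 = 9*5 - 26 = 19, d_11 = (775 - 19^2)/9 = 414/9 = 46, a_11 = floor((27 + 19)/46) = 1.
  m_12 = 46*1 - 19 = 27, d_12 = (775 - 27^2)/46 = 46/46 = 1, a_12 = floor((27 + 27)/1) = 54.
  m_13 = 1*54 - 27 = 27, d_13 = (775 - 27^2)/1 = 46/1 = 46: (m_13, d_13) = (m_1, d_1) = (27, 46), so from here the quotients repeat a_1, ..., a_12; the period length is 12.
So sqrt(775) = [27; (1, 5, 4, 1, 8, 2, 8, 1, 4, 5, 1, 54)] with period length k = 12.
k is even, so the fundamental solution of x^2 - 775y^2 = 1 is (p_{k-1}, q_{k-1}) = (p_11, q_11); compute convergents through index 11.
Convergents (p_i = a_i*p_{i-1} + p_{i-2}, q_i = a_i*q_{i-1} + q_{i-2} with p_{-2}=0, p_{-1}=1, q_{-2}=1, q_{-1}=0):
  i=0: a_0=27, p_0 = 27*1 + 0 = 27, q_0 = 27*0 + 1 = 1.
  i=1: a_1=1, p_1 = 1*27 + 1 = 28, q_1 = 1*1 + 0 = 1.
  i=2: a_2=5, p_2 = 5*28 + 27 = 167, q_2 = 5*1 + 1 = 6.
  i=3: a_3=4, p_3 = 4*167 + 28 = 696, q_3 = 4*6 + 1 = 25.
  i=4: a_4=1, p_4 = 1*696 + 167 = 863, q_4 = 1*25 + 6 = 31.
  i=5: a_5=8, p_5 = 8*863 + 696 = 7600, q_5 = 8*31 + 25 = 273.
  i=6: a_6=2, p_6 = 2*7600 + 863 = 16063, q_6 = 2*273 + 31 = 577.
  i=7: a_7=8, p_7 = 8*16063 + 7600 = 136104, q_7 = 8*577 + 273 = 4889.
  i=8: a_8=1, p_8 = 1*136104 + 16063 = 152167, q_8 = 1*4889 + 577 = 5466.
  i=9: a_9=4, p_9 = 4*152167 + 136104 = 744772, q_9 = 4*5466 + 4889 = 26753.
  i=10: a_10=5, p_10 = 5*744772 + 152167 = 3876027, q_10 = 5*26753 + 5466 = 139231.
  i=11: a_11=1, p_11 = 1*3876027 + 744772 = 4620799, q_11 = 1*139231 + 26753 = 165984.
Check: 4620799^2 - 775*165984^2 = 21351783398401 - 21351783398400 = 1, so (x, y) = (4620799, 165984) solves the equation, and by the theorem it is the least positive solution.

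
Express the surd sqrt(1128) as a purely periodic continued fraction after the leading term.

Write x_i = (sqrt(1128) + m_i)/d_i with (m_0, d_0) = (0, 1). a_0 = floor(sqrt(1128)) = 33, since 33^2 = 1089 <= 1128 < 1156 = 34^2.
Iterate m_{i+1} = d_i*a_i - m_i, d_{i+1} = (1128 - m_{i+1}^2)/d_i, a_{i+1} = floor((a_0 + m_{i+1})/d_{i+1}):
  m_1 = 1*33 - 0 = 33, d_1 = (1128 - 33^2)/1 = 39/1 = 39, a_1 = floor((33 + 33)/39) = 1.
  m_2 = 39*1 - 33 = 6, d_2 = (1128 - 6^2)/39 = 1092/39 = 28, a_2 = floor((33 + 6)/28) = 1.
  m_3 = 28*1 - 6 = 22, d_3 = (1128 - 22^2)/28 = 644/28 = 23, a_3 = floor((33 + 22)/23) = 2.
  m_4 = 23*2 - 22 = 24, d_4 = (1128 - 24^2)/23 = 552/23 = 24, a_4 = floor((33 + 24)/24) = 2.
  m_5 = 24*2 - 24 = 24, d_5 = (1128 - 24^2)/24 = 552/24 = 23, a_5 = floor((33 + 24)/23) = 2.
  m_6 = 23*2 - 24 = 22, d_6 = (1128 - 22^2)/23 = 644/23 = 28, a_6 = floor((33 + 22)/28) = 1.
  m_7 = 28*1 - 22 = 6, d_7 = (1128 - 6^2)/28 = 1092/28 = 39, a_7 = floor((33 + 6)/39) = 1.
  m_8 = 39*1 - 6 = 33, d_8 = (1128 - 33^2)/39 = 39/39 = 1, a_8 = floor((33 + 33)/1) = 66.
  m_9 = 1*66 - 33 = 33, d_9 = (1128 - 33^2)/1 = 39/1 = 39: (m_9, d_9) = (m_1, d_1) = (33, 39), so from here the quotients repeat a_1, ..., a_8; the period length is 8.
Hence the expansion of sqrt(1128) is a_0 = 33 followed by the repeating block 1, 1, 2, 2, 2, 1, 1, 66 (period 8).

[33; (1, 1, 2, 2, 2, 1, 1, 66)]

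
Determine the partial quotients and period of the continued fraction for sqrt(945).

[30; (1, 2, 1, 6, 12, 6, 1, 2, 1, 60)]

Write x_i = (sqrt(945) + m_i)/d_i with (m_0, d_0) = (0, 1). a_0 = floor(sqrt(945)) = 30, since 30^2 = 900 <= 945 < 961 = 31^2.
Iterate m_{i+1} = d_i*a_i - m_i, d_{i+1} = (945 - m_{i+1}^2)/d_i, a_{i+1} = floor((a_0 + m_{i+1})/d_{i+1}):
  m_1 = 1*30 - 0 = 30, d_1 = (945 - 30^2)/1 = 45/1 = 45, a_1 = floor((30 + 30)/45) = 1.
  m_2 = 45*1 - 30 = 15, d_2 = (945 - 15^2)/45 = 720/45 = 16, a_2 = floor((30 + 15)/16) = 2.
  m_3 = 16*2 - 15 = 17, d_3 = (945 - 17^2)/16 = 656/16 = 41, a_3 = floor((30 + 17)/41) = 1.
  m_4 = 41*1 - 17 = 24, d_4 = (945 - 24^2)/41 = 369/41 = 9, a_4 = floor((30 + 24)/9) = 6.
  m_5 = 9*6 - 24 = 30, d_5 = (945 - 30^2)/9 = 45/9 = 5, a_5 = floor((30 + 30)/5) = 12.
  m_6 = 5*12 - 30 = 30, d_6 = (945 - 30^2)/5 = 45/5 = 9, a_6 = floor((30 + 30)/9) = 6.
  m_7 = 9*6 - 30 = 24, d_7 = (945 - 24^2)/9 = 369/9 = 41, a_7 = floor((30 + 24)/41) = 1.
  m_8 = 41*1 - 24 = 17, d_8 = (945 - 17^2)/41 = 656/41 = 16, a_8 = floor((30 + 17)/16) = 2.
  m_9 = 16*2 - 17 = 15, d_9 = (945 - 15^2)/16 = 720/16 = 45, a_9 = floor((30 + 15)/45) = 1.
  m_10 = 45*1 - 15 = 30, d_10 = (945 - 30^2)/45 = 45/45 = 1, a_10 = floor((30 + 30)/1) = 60.
  m_11 = 1*60 - 30 = 30, d_11 = (945 - 30^2)/1 = 45/1 = 45: (m_11, d_11) = (m_1, d_1) = (30, 45), so from here the quotients repeat a_1, ..., a_10; the period length is 10.
Hence the expansion of sqrt(945) is a_0 = 30 followed by the repeating block 1, 2, 1, 6, 12, 6, 1, 2, 1, 60 (period 10).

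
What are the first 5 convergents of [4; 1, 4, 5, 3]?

Using the convergent recurrence p_i = a_i*p_{i-1} + p_{i-2}, q_i = a_i*q_{i-1} + q_{i-2} with p_{-2}=0, p_{-1}=1, q_{-2}=1, q_{-1}=0:
  i=0: a_0=4, p_0 = 4*1 + 0 = 4, q_0 = 4*0 + 1 = 1.
  i=1: a_1=1, p_1 = 1*4 + 1 = 5, q_1 = 1*1 + 0 = 1.
  i=2: a_2=4, p_2 = 4*5 + 4 = 24, q_2 = 4*1 + 1 = 5.
  i=3: a_3=5, p_3 = 5*24 + 5 = 125, q_3 = 5*5 + 1 = 26.
  i=4: a_4=3, p_4 = 3*125 + 24 = 399, q_4 = 3*26 + 5 = 83.

4/1, 5/1, 24/5, 125/26, 399/83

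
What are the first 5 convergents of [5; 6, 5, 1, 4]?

5/1, 31/6, 160/31, 191/37, 924/179

Using the convergent recurrence p_i = a_i*p_{i-1} + p_{i-2}, q_i = a_i*q_{i-1} + q_{i-2} with p_{-2}=0, p_{-1}=1, q_{-2}=1, q_{-1}=0:
  i=0: a_0=5, p_0 = 5*1 + 0 = 5, q_0 = 5*0 + 1 = 1.
  i=1: a_1=6, p_1 = 6*5 + 1 = 31, q_1 = 6*1 + 0 = 6.
  i=2: a_2=5, p_2 = 5*31 + 5 = 160, q_2 = 5*6 + 1 = 31.
  i=3: a_3=1, p_3 = 1*160 + 31 = 191, q_3 = 1*31 + 6 = 37.
  i=4: a_4=4, p_4 = 4*191 + 160 = 924, q_4 = 4*37 + 31 = 179.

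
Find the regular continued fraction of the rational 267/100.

[2; 1, 2, 33]

Run the Euclidean algorithm on 267 and 100; the successive quotients are the partial quotients a_0, a_1, ... (each step inverts the fractional part left over by the previous one):
  267 = 2*100 + 67, so a_0 = 2.
  100 = 1*67 + 33, so a_1 = 1.
  67 = 2*33 + 1, so a_2 = 2.
  33 = 33*1 + 0, so a_3 = 33.
The remainder reaches 0 after 4 divisions, so the expansion has 4 partial quotients, read off in order.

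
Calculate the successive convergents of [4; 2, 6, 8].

Using the convergent recurrence p_i = a_i*p_{i-1} + p_{i-2}, q_i = a_i*q_{i-1} + q_{i-2} with p_{-2}=0, p_{-1}=1, q_{-2}=1, q_{-1}=0:
  i=0: a_0=4, p_0 = 4*1 + 0 = 4, q_0 = 4*0 + 1 = 1.
  i=1: a_1=2, p_1 = 2*4 + 1 = 9, q_1 = 2*1 + 0 = 2.
  i=2: a_2=6, p_2 = 6*9 + 4 = 58, q_2 = 6*2 + 1 = 13.
  i=3: a_3=8, p_3 = 8*58 + 9 = 473, q_3 = 8*13 + 2 = 106.

4/1, 9/2, 58/13, 473/106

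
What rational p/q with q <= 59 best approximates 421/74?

Expand x = 421/74 as a continued fraction with the Euclidean algorithm:
  421 = 5*74 + 51, so a_0 = 5.
  74 = 1*51 + 23, so a_1 = 1.
  51 = 2*23 + 5, so a_2 = 2.
  23 = 4*5 + 3, so a_3 = 4.
  5 = 1*3 + 2, so a_4 = 1.
  3 = 1*2 + 1, so a_5 = 1.
  2 = 2*1 + 0, so a_6 = 2.
so x = [5; 1, 2, 4, 1, 1, 2].
Convergents (p_i = a_i*p_{i-1} + p_{i-2}, q_i = a_i*q_{i-1} + q_{i-2} with p_{-2}=0, p_{-1}=1, q_{-2}=1, q_{-1}=0), until the denominator exceeds 59:
  i=0: a_0=5, p_0 = 5*1 + 0 = 5, q_0 = 5*0 + 1 = 1.
  i=1: a_1=1, p_1 = 1*5 + 1 = 6, q_1 = 1*1 + 0 = 1.
  i=2: a_2=2, p_2 = 2*6 + 5 = 17, q_2 = 2*1 + 1 = 3.
  i=3: a_3=4, p_3 = 4*17 + 6 = 74, q_3 = 4*3 + 1 = 13.
  i=4: a_4=1, p_4 = 1*74 + 17 = 91, q_4 = 1*13 + 3 = 16.
  i=5: a_5=1, p_5 = 1*91 + 74 = 165, q_5 = 1*16 + 13 = 29.
  i=6: a_6=2, p_6 = 2*165 + 91 = 421, q_6 = 2*29 + 16 = 74.
q_6 = 74 > 59, so the last convergent with denominator <= 59 is p_5/q_5 = 165/29.
The closest fraction with denominator <= 59 is either p_5/q_5 or the intermediate fraction (k*p_5 + p_4)/(k*q_5 + q_4) with the largest k >= 1 whose denominator stays <= 59; these approach x as k grows, and every other convergent or intermediate fraction in range is farther away.
Largest k: floor((59 - q_4)/q_5) = floor((59 - 16)/29) = 1.
That gives (1*165 + 91)/(1*29 + 16) = 256/45.
Compare the errors: |x - 165/29| = |421*29 - 165*74|/(74*29) = 1/2146, and |x - 256/45| = |421*45 - 256*74|/(74*45) = 1/3330.
Cross-multiplying, 1*2146 = 2146 < 3330 = 1*3330, so 1/3330 is smaller: the intermediate fraction 256/45 is closer to x than 165/29.

256/45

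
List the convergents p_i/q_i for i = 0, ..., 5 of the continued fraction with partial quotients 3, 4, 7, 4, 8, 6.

Using the convergent recurrence p_i = a_i*p_{i-1} + p_{i-2}, q_i = a_i*q_{i-1} + q_{i-2} with p_{-2}=0, p_{-1}=1, q_{-2}=1, q_{-1}=0:
  i=0: a_0=3, p_0 = 3*1 + 0 = 3, q_0 = 3*0 + 1 = 1.
  i=1: a_1=4, p_1 = 4*3 + 1 = 13, q_1 = 4*1 + 0 = 4.
  i=2: a_2=7, p_2 = 7*13 + 3 = 94, q_2 = 7*4 + 1 = 29.
  i=3: a_3=4, p_3 = 4*94 + 13 = 389, q_3 = 4*29 + 4 = 120.
  i=4: a_4=8, p_4 = 8*389 + 94 = 3206, q_4 = 8*120 + 29 = 989.
  i=5: a_5=6, p_5 = 6*3206 + 389 = 19625, q_5 = 6*989 + 120 = 6054.

3/1, 13/4, 94/29, 389/120, 3206/989, 19625/6054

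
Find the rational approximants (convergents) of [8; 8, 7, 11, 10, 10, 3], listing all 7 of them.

8/1, 65/8, 463/57, 5158/635, 52043/6407, 525588/64705, 1628807/200522

Using the convergent recurrence p_i = a_i*p_{i-1} + p_{i-2}, q_i = a_i*q_{i-1} + q_{i-2} with p_{-2}=0, p_{-1}=1, q_{-2}=1, q_{-1}=0:
  i=0: a_0=8, p_0 = 8*1 + 0 = 8, q_0 = 8*0 + 1 = 1.
  i=1: a_1=8, p_1 = 8*8 + 1 = 65, q_1 = 8*1 + 0 = 8.
  i=2: a_2=7, p_2 = 7*65 + 8 = 463, q_2 = 7*8 + 1 = 57.
  i=3: a_3=11, p_3 = 11*463 + 65 = 5158, q_3 = 11*57 + 8 = 635.
  i=4: a_4=10, p_4 = 10*5158 + 463 = 52043, q_4 = 10*635 + 57 = 6407.
  i=5: a_5=10, p_5 = 10*52043 + 5158 = 525588, q_5 = 10*6407 + 635 = 64705.
  i=6: a_6=3, p_6 = 3*525588 + 52043 = 1628807, q_6 = 3*64705 + 6407 = 200522.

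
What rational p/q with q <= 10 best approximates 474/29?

Expand x = 474/29 as a continued fraction with the Euclidean algorithm:
  474 = 16*29 + 10, so a_0 = 16.
  29 = 2*10 + 9, so a_1 = 2.
  10 = 1*9 + 1, so a_2 = 1.
  9 = 9*1 + 0, so a_3 = 9.
so x = [16; 2, 1, 9].
Convergents (p_i = a_i*p_{i-1} + p_{i-2}, q_i = a_i*q_{i-1} + q_{i-2} with p_{-2}=0, p_{-1}=1, q_{-2}=1, q_{-1}=0), until the denominator exceeds 10:
  i=0: a_0=16, p_0 = 16*1 + 0 = 16, q_0 = 16*0 + 1 = 1.
  i=1: a_1=2, p_1 = 2*16 + 1 = 33, q_1 = 2*1 + 0 = 2.
  i=2: a_2=1, p_2 = 1*33 + 16 = 49, q_2 = 1*2 + 1 = 3.
  i=3: a_3=9, p_3 = 9*49 + 33 = 474, q_3 = 9*3 + 2 = 29.
q_3 = 29 > 10, so the last convergent with denominator <= 10 is p_2/q_2 = 49/3.
The closest fraction with denominator <= 10 is either p_2/q_2 or the intermediate fraction (k*p_2 + p_1)/(k*q_2 + q_1) with the largest k >= 1 whose denominator stays <= 10; these approach x as k grows, and every other convergent or intermediate fraction in range is farther away.
Largest k: floor((10 - q_1)/q_2) = floor((10 - 2)/3) = 2.
That gives (2*49 + 33)/(2*3 + 2) = 131/8.
Compare the errors: |x - 49/3| = |474*3 - 49*29|/(29*3) = 1/87, and |x - 131/8| = |474*8 - 131*29|/(29*8) = 7/232.
Cross-multiplying, 1*232 = 232 < 609 = 7*87, so 1/87 is smaller: the convergent 49/3 is closer to x than 131/8.

49/3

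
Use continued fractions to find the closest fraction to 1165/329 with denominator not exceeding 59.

Expand x = 1165/329 as a continued fraction with the Euclidean algorithm:
  1165 = 3*329 + 178, so a_0 = 3.
  329 = 1*178 + 151, so a_1 = 1.
  178 = 1*151 + 27, so a_2 = 1.
  151 = 5*27 + 16, so a_3 = 5.
  27 = 1*16 + 11, so a_4 = 1.
  16 = 1*11 + 5, so a_5 = 1.
  11 = 2*5 + 1, so a_6 = 2.
  5 = 5*1 + 0, so a_7 = 5.
so x = [3; 1, 1, 5, 1, 1, 2, 5].
Convergents (p_i = a_i*p_{i-1} + p_{i-2}, q_i = a_i*q_{i-1} + q_{i-2} with p_{-2}=0, p_{-1}=1, q_{-2}=1, q_{-1}=0), until the denominator exceeds 59:
  i=0: a_0=3, p_0 = 3*1 + 0 = 3, q_0 = 3*0 + 1 = 1.
  i=1: a_1=1, p_1 = 1*3 + 1 = 4, q_1 = 1*1 + 0 = 1.
  i=2: a_2=1, p_2 = 1*4 + 3 = 7, q_2 = 1*1 + 1 = 2.
  i=3: a_3=5, p_3 = 5*7 + 4 = 39, q_3 = 5*2 + 1 = 11.
  i=4: a_4=1, p_4 = 1*39 + 7 = 46, q_4 = 1*11 + 2 = 13.
  i=5: a_5=1, p_5 = 1*46 + 39 = 85, q_5 = 1*13 + 11 = 24.
  i=6: a_6=2, p_6 = 2*85 + 46 = 216, q_6 = 2*24 + 13 = 61.
q_6 = 61 > 59, so the last convergent with denominator <= 59 is p_5/q_5 = 85/24.
The closest fraction with denominator <= 59 is either p_5/q_5 or the intermediate fraction (k*p_5 + p_4)/(k*q_5 + q_4) with the largest k >= 1 whose denominator stays <= 59; these approach x as k grows, and every other convergent or intermediate fraction in range is farther away.
Largest k: floor((59 - q_4)/q_5) = floor((59 - 13)/24) = 1.
That gives (1*85 + 46)/(1*24 + 13) = 131/37.
Compare the errors: |x - 85/24| = |1165*24 - 85*329|/(329*24) = 5/7896, and |x - 131/37| = |1165*37 - 131*329|/(329*37) = 6/12173.
Cross-multiplying, 6*7896 = 47376 < 60865 = 5*12173, so 6/12173 is smaller: the intermediate fraction 131/37 is closer to x than 85/24.

131/37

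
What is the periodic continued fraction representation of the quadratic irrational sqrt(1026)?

[32; (32, 64)]

Write x_i = (sqrt(1026) + m_i)/d_i with (m_0, d_0) = (0, 1). a_0 = floor(sqrt(1026)) = 32, since 32^2 = 1024 <= 1026 < 1089 = 33^2.
Iterate m_{i+1} = d_i*a_i - m_i, d_{i+1} = (1026 - m_{i+1}^2)/d_i, a_{i+1} = floor((a_0 + m_{i+1})/d_{i+1}):
  m_1 = 1*32 - 0 = 32, d_1 = (1026 - 32^2)/1 = 2/1 = 2, a_1 = floor((32 + 32)/2) = 32.
  m_2 = 2*32 - 32 = 32, d_2 = (1026 - 32^2)/2 = 2/2 = 1, a_2 = floor((32 + 32)/1) = 64.
  m_3 = 1*64 - 32 = 32, d_3 = (1026 - 32^2)/1 = 2/1 = 2: (m_3, d_3) = (m_1, d_1) = (32, 2), so from here the quotients repeat a_1, a_2; the period length is 2.
Hence the expansion of sqrt(1026) is a_0 = 32 followed by the repeating block 32, 64 (period 2).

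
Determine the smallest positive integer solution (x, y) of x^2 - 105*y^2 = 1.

(x, y) = (41, 4)

First expand sqrt(105) as a continued fraction. With x_i = (sqrt(105) + m_i)/d_i and (m_0, d_0) = (0, 1): a_0 = floor(sqrt(105)) = 10, since 10^2 = 100 <= 105 < 121 = 11^2.
Iterate m_{i+1} = d_i*a_i - m_i, d_{i+1} = (105 - m_{i+1}^2)/d_i, a_{i+1} = floor((a_0 + m_{i+1})/d_{i+1}):
  m_1 = 1*10 - 0 = 10, d_1 = (105 - 10^2)/1 = 5/1 = 5, a_1 = floor((10 + 10)/5) = 4.
  m_2 = 5*4 - 10 = 10, d_2 = (105 - 10^2)/5 = 5/5 = 1, a_2 = floor((10 + 10)/1) = 20.
  m_3 = 1*20 - 10 = 10, d_3 = (105 - 10^2)/1 = 5/1 = 5: (m_3, d_3) = (m_1, d_1) = (10, 5), so from here the quotients repeat a_1, a_2; the period length is 2.
So sqrt(105) = [10; (4, 20)] with period length k = 2.
k is even, so the fundamental solution of x^2 - 105y^2 = 1 is (p_{k-1}, q_{k-1}) = (p_1, q_1); compute convergents through index 1.
Convergents (p_i = a_i*p_{i-1} + p_{i-2}, q_i = a_i*q_{i-1} + q_{i-2} with p_{-2}=0, p_{-1}=1, q_{-2}=1, q_{-1}=0):
  i=0: a_0=10, p_0 = 10*1 + 0 = 10, q_0 = 10*0 + 1 = 1.
  i=1: a_1=4, p_1 = 4*10 + 1 = 41, q_1 = 4*1 + 0 = 4.
Check: 41^2 - 105*4^2 = 1681 - 1680 = 1, so (x, y) = (41, 4) solves the equation, and by the theorem it is the least positive solution.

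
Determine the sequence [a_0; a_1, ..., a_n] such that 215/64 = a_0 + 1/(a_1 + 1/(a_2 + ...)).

Run the Euclidean algorithm on 215 and 64; the successive quotients are the partial quotients a_0, a_1, ... (each step inverts the fractional part left over by the previous one):
  215 = 3*64 + 23, so a_0 = 3.
  64 = 2*23 + 18, so a_1 = 2.
  23 = 1*18 + 5, so a_2 = 1.
  18 = 3*5 + 3, so a_3 = 3.
  5 = 1*3 + 2, so a_4 = 1.
  3 = 1*2 + 1, so a_5 = 1.
  2 = 2*1 + 0, so a_6 = 2.
The remainder reaches 0 after 7 divisions, so the expansion has 7 partial quotients, read off in order.

[3; 2, 1, 3, 1, 1, 2]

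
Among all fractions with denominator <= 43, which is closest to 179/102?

Expand x = 179/102 as a continued fraction with the Euclidean algorithm:
  179 = 1*102 + 77, so a_0 = 1.
  102 = 1*77 + 25, so a_1 = 1.
  77 = 3*25 + 2, so a_2 = 3.
  25 = 12*2 + 1, so a_3 = 12.
  2 = 2*1 + 0, so a_4 = 2.
so x = [1; 1, 3, 12, 2].
Convergents (p_i = a_i*p_{i-1} + p_{i-2}, q_i = a_i*q_{i-1} + q_{i-2} with p_{-2}=0, p_{-1}=1, q_{-2}=1, q_{-1}=0), until the denominator exceeds 43:
  i=0: a_0=1, p_0 = 1*1 + 0 = 1, q_0 = 1*0 + 1 = 1.
  i=1: a_1=1, p_1 = 1*1 + 1 = 2, q_1 = 1*1 + 0 = 1.
  i=2: a_2=3, p_2 = 3*2 + 1 = 7, q_2 = 3*1 + 1 = 4.
  i=3: a_3=12, p_3 = 12*7 + 2 = 86, q_3 = 12*4 + 1 = 49.
q_3 = 49 > 43, so the last convergent with denominator <= 43 is p_2/q_2 = 7/4.
The closest fraction with denominator <= 43 is either p_2/q_2 or the intermediate fraction (k*p_2 + p_1)/(k*q_2 + q_1) with the largest k >= 1 whose denominator stays <= 43; these approach x as k grows, and every other convergent or intermediate fraction in range is farther away.
Largest k: floor((43 - q_1)/q_2) = floor((43 - 1)/4) = 10.
That gives (10*7 + 2)/(10*4 + 1) = 72/41.
Compare the errors: |x - 7/4| = |179*4 - 7*102|/(102*4) = 2/408, and |x - 72/41| = |179*41 - 72*102|/(102*41) = 5/4182.
Cross-multiplying, 5*408 = 2040 < 8364 = 2*4182, so 5/4182 is smaller: the intermediate fraction 72/41 is closer to x than 7/4.

72/41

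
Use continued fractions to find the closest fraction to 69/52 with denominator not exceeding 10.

4/3

Expand x = 69/52 as a continued fraction with the Euclidean algorithm:
  69 = 1*52 + 17, so a_0 = 1.
  52 = 3*17 + 1, so a_1 = 3.
  17 = 17*1 + 0, so a_2 = 17.
so x = [1; 3, 17].
Convergents (p_i = a_i*p_{i-1} + p_{i-2}, q_i = a_i*q_{i-1} + q_{i-2} with p_{-2}=0, p_{-1}=1, q_{-2}=1, q_{-1}=0), until the denominator exceeds 10:
  i=0: a_0=1, p_0 = 1*1 + 0 = 1, q_0 = 1*0 + 1 = 1.
  i=1: a_1=3, p_1 = 3*1 + 1 = 4, q_1 = 3*1 + 0 = 3.
  i=2: a_2=17, p_2 = 17*4 + 1 = 69, q_2 = 17*3 + 1 = 52.
q_2 = 52 > 10, so the last convergent with denominator <= 10 is p_1/q_1 = 4/3.
The closest fraction with denominator <= 10 is either p_1/q_1 or the intermediate fraction (k*p_1 + p_0)/(k*q_1 + q_0) with the largest k >= 1 whose denominator stays <= 10; these approach x as k grows, and every other convergent or intermediate fraction in range is farther away.
Largest k: floor((10 - q_0)/q_1) = floor((10 - 1)/3) = 3.
That gives (3*4 + 1)/(3*3 + 1) = 13/10.
Compare the errors: |x - 4/3| = |69*3 - 4*52|/(52*3) = 1/156, and |x - 13/10| = |69*10 - 13*52|/(52*10) = 14/520.
Cross-multiplying, 1*520 = 520 < 2184 = 14*156, so 1/156 is smaller: the convergent 4/3 is closer to x than 13/10.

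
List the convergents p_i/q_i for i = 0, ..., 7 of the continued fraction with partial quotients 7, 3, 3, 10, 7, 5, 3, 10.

Using the convergent recurrence p_i = a_i*p_{i-1} + p_{i-2}, q_i = a_i*q_{i-1} + q_{i-2} with p_{-2}=0, p_{-1}=1, q_{-2}=1, q_{-1}=0:
  i=0: a_0=7, p_0 = 7*1 + 0 = 7, q_0 = 7*0 + 1 = 1.
  i=1: a_1=3, p_1 = 3*7 + 1 = 22, q_1 = 3*1 + 0 = 3.
  i=2: a_2=3, p_2 = 3*22 + 7 = 73, q_2 = 3*3 + 1 = 10.
  i=3: a_3=10, p_3 = 10*73 + 22 = 752, q_3 = 10*10 + 3 = 103.
  i=4: a_4=7, p_4 = 7*752 + 73 = 5337, q_4 = 7*103 + 10 = 731.
  i=5: a_5=5, p_5 = 5*5337 + 752 = 27437, q_5 = 5*731 + 103 = 3758.
  i=6: a_6=3, p_6 = 3*27437 + 5337 = 87648, q_6 = 3*3758 + 731 = 12005.
  i=7: a_7=10, p_7 = 10*87648 + 27437 = 903917, q_7 = 10*12005 + 3758 = 123808.

7/1, 22/3, 73/10, 752/103, 5337/731, 27437/3758, 87648/12005, 903917/123808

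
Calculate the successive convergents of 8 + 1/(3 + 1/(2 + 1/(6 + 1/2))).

Using the convergent recurrence p_i = a_i*p_{i-1} + p_{i-2}, q_i = a_i*q_{i-1} + q_{i-2} with p_{-2}=0, p_{-1}=1, q_{-2}=1, q_{-1}=0:
  i=0: a_0=8, p_0 = 8*1 + 0 = 8, q_0 = 8*0 + 1 = 1.
  i=1: a_1=3, p_1 = 3*8 + 1 = 25, q_1 = 3*1 + 0 = 3.
  i=2: a_2=2, p_2 = 2*25 + 8 = 58, q_2 = 2*3 + 1 = 7.
  i=3: a_3=6, p_3 = 6*58 + 25 = 373, q_3 = 6*7 + 3 = 45.
  i=4: a_4=2, p_4 = 2*373 + 58 = 804, q_4 = 2*45 + 7 = 97.

8/1, 25/3, 58/7, 373/45, 804/97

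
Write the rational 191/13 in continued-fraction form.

[14; 1, 2, 4]

Run the Euclidean algorithm on 191 and 13; the successive quotients are the partial quotients a_0, a_1, ... (each step inverts the fractional part left over by the previous one):
  191 = 14*13 + 9, so a_0 = 14.
  13 = 1*9 + 4, so a_1 = 1.
  9 = 2*4 + 1, so a_2 = 2.
  4 = 4*1 + 0, so a_3 = 4.
The remainder reaches 0 after 4 divisions, so the expansion has 4 partial quotients, read off in order.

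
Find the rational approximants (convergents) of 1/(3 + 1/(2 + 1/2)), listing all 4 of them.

0/1, 1/3, 2/7, 5/17

Using the convergent recurrence p_i = a_i*p_{i-1} + p_{i-2}, q_i = a_i*q_{i-1} + q_{i-2} with p_{-2}=0, p_{-1}=1, q_{-2}=1, q_{-1}=0:
  i=0: a_0=0, p_0 = 0*1 + 0 = 0, q_0 = 0*0 + 1 = 1.
  i=1: a_1=3, p_1 = 3*0 + 1 = 1, q_1 = 3*1 + 0 = 3.
  i=2: a_2=2, p_2 = 2*1 + 0 = 2, q_2 = 2*3 + 1 = 7.
  i=3: a_3=2, p_3 = 2*2 + 1 = 5, q_3 = 2*7 + 3 = 17.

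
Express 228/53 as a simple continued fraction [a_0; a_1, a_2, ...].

[4; 3, 3, 5]

Run the Euclidean algorithm on 228 and 53; the successive quotients are the partial quotients a_0, a_1, ... (each step inverts the fractional part left over by the previous one):
  228 = 4*53 + 16, so a_0 = 4.
  53 = 3*16 + 5, so a_1 = 3.
  16 = 3*5 + 1, so a_2 = 3.
  5 = 5*1 + 0, so a_3 = 5.
The remainder reaches 0 after 4 divisions, so the expansion has 4 partial quotients, read off in order.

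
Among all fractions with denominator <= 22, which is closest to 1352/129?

220/21

Expand x = 1352/129 as a continued fraction with the Euclidean algorithm:
  1352 = 10*129 + 62, so a_0 = 10.
  129 = 2*62 + 5, so a_1 = 2.
  62 = 12*5 + 2, so a_2 = 12.
  5 = 2*2 + 1, so a_3 = 2.
  2 = 2*1 + 0, so a_4 = 2.
so x = [10; 2, 12, 2, 2].
Convergents (p_i = a_i*p_{i-1} + p_{i-2}, q_i = a_i*q_{i-1} + q_{i-2} with p_{-2}=0, p_{-1}=1, q_{-2}=1, q_{-1}=0), until the denominator exceeds 22:
  i=0: a_0=10, p_0 = 10*1 + 0 = 10, q_0 = 10*0 + 1 = 1.
  i=1: a_1=2, p_1 = 2*10 + 1 = 21, q_1 = 2*1 + 0 = 2.
  i=2: a_2=12, p_2 = 12*21 + 10 = 262, q_2 = 12*2 + 1 = 25.
q_2 = 25 > 22, so the last convergent with denominator <= 22 is p_1/q_1 = 21/2.
The closest fraction with denominator <= 22 is either p_1/q_1 or the intermediate fraction (k*p_1 + p_0)/(k*q_1 + q_0) with the largest k >= 1 whose denominator stays <= 22; these approach x as k grows, and every other convergent or intermediate fraction in range is farther away.
Largest k: floor((22 - q_0)/q_1) = floor((22 - 1)/2) = 10.
That gives (10*21 + 10)/(10*2 + 1) = 220/21.
Compare the errors: |x - 21/2| = |1352*2 - 21*129|/(129*2) = 5/258, and |x - 220/21| = |1352*21 - 220*129|/(129*21) = 12/2709.
Cross-multiplying, 12*258 = 3096 < 13545 = 5*2709, so 12/2709 is smaller: the intermediate fraction 220/21 is closer to x than 21/2.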